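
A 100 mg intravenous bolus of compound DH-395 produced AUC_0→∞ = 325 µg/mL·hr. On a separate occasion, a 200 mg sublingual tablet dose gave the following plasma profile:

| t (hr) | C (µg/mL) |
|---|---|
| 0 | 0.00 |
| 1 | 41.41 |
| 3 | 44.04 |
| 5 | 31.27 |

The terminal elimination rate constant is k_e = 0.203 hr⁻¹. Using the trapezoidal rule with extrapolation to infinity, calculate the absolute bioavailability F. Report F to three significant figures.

F = 0.516

Trapezoidal AUC_0→5 (sublingual tablet):
  [0→1]: (0.00+41.41)/2 × 1 = 20.705
  [1→3]: (41.41+44.04)/2 × 2 = 85.45
  [3→5]: (44.04+31.27)/2 × 2 = 75.31
  Sum = 181.465 µg/mL·hr
Tail: C_last/k_e = 31.27/0.203 = 154.039
AUC_0→∞ (sublingual tablet) = 181.465 + 154.039 = 335.504 µg/mL·hr
F = (AUC_ev/D_ev)/(AUC_iv/D_iv) = (335.504/200)/(325/100) = 1.67752/3.25 = 0.5162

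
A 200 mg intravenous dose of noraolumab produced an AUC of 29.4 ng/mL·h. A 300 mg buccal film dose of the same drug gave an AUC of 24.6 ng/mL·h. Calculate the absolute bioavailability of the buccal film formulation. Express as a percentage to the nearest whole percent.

F = 56%

F = (AUC_ev / D_ev) / (AUC_iv / D_iv)
  = (24.6/300) / (29.4/200)
  = 0.082 / 0.147 = 0.5578
  = 55.78%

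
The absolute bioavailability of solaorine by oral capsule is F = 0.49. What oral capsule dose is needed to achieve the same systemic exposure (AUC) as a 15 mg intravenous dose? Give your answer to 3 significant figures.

D_oral = 30.6 mg

For equal systemic exposure: F × D_ev = D_iv
D_ev = D_iv / F = 15 / 0.49 = 30.6122 mg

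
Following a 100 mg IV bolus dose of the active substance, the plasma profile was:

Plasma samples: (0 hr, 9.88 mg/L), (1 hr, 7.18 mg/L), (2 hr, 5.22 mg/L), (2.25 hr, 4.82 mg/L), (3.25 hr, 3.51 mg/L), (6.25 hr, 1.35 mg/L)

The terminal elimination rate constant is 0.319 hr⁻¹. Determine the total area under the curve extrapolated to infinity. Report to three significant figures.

AUC = 31.7 mg/L·hr

Trapezoidal AUC_0→6.25:
  [0→1]: (9.88+7.18)/2 × 1 = 8.53
  [1→2]: (7.18+5.22)/2 × 1 = 6.2
  [2→2.25]: (5.22+4.82)/2 × 0.25 = 1.255
  [2.25→3.25]: (4.82+3.51)/2 × 1 = 4.165
  [3.25→6.25]: (3.51+1.35)/2 × 3 = 7.29
  Sum = 27.44 mg/L·hr
Extrapolated tail: C_last / k_e = 1.35 / 0.319 = 4.232
AUC_0→∞ = 27.44 + 4.232 = 31.672 mg/L·hr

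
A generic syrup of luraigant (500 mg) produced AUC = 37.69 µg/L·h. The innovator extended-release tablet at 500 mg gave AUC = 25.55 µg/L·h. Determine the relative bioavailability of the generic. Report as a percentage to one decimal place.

F_rel = (AUC_test/D_test) / (AUC_ref/D_ref)
      = (37.69/500) / (25.55/500)
      = 0.07538 / 0.0511 = 1.4751 = 147.51%

F_rel = 147.5%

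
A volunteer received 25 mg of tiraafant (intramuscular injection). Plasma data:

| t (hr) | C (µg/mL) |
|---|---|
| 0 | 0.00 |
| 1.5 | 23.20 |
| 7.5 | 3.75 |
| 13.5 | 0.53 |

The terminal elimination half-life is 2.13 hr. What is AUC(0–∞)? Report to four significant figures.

Trapezoidal AUC_0→13.5:
  [0→1.5]: (0.00+23.20)/2 × 1.5 = 17.4
  [1.5→7.5]: (23.20+3.75)/2 × 6 = 80.85
  [7.5→13.5]: (3.75+0.53)/2 × 6 = 12.84
  Sum = 111.09 µg/mL·hr
k_e = ln2 / t½ = 0.693147 / 2.13 = 0.3254 hr^-1
Extrapolated tail: C_last / k_e = 0.53 / 0.3254 = 1.629
AUC_0→∞ = 111.09 + 1.629 = 112.719 µg/mL·hr

AUC = 112.7 µg/mL·hr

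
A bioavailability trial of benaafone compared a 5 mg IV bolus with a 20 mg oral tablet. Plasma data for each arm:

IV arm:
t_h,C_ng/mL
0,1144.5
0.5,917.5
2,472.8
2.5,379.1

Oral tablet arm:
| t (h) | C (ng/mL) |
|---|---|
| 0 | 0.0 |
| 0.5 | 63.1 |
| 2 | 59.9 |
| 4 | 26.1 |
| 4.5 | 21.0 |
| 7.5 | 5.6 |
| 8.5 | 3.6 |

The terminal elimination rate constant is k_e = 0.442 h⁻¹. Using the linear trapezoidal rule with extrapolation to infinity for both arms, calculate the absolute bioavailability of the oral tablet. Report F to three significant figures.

F = 0.0246

Trapezoidal AUC_0→2.5 (IV):
  [0→0.5]: (1144.5+917.5)/2 × 0.5 = 515.5
  [0.5→2]: (917.5+472.8)/2 × 1.5 = 1042.725
  [2→2.5]: (472.8+379.1)/2 × 0.5 = 212.975
  Sum = 1771.2 ng/mL·h
IV tail: 379.1/0.442 = 857.692; AUC_iv,0→∞ = 1771.2 + 857.692 = 2628.892 ng/mL·h
Trapezoidal AUC_0→8.5 (oral tablet):
  [0→0.5]: (0.0+63.1)/2 × 0.5 = 15.775
  [0.5→2]: (63.1+59.9)/2 × 1.5 = 92.25
  [2→4]: (59.9+26.1)/2 × 2 = 86.0
  [4→4.5]: (26.1+21.0)/2 × 0.5 = 11.775
  [4.5→7.5]: (21.0+5.6)/2 × 3 = 39.9
  [7.5→8.5]: (5.6+3.6)/2 × 1 = 4.6
  Sum = 250.3 ng/mL·h
oral tablet tail: 3.6/0.442 = 8.145; AUC_ev,0→∞ = 250.3 + 8.145 = 258.445 ng/mL·h
F = (AUC_ev/D_ev)/(AUC_iv/D_iv) = (258.445/20)/(2628.892/5) = 12.92225/525.7784 = 0.0246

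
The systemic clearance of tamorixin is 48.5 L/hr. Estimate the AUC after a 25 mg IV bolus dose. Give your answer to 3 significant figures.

AUC = 0.515 mg/L·hr

AUC_0→∞ = Dose_iv / CL
        = 25 / 48.5 = 0.515464 mg/L·hr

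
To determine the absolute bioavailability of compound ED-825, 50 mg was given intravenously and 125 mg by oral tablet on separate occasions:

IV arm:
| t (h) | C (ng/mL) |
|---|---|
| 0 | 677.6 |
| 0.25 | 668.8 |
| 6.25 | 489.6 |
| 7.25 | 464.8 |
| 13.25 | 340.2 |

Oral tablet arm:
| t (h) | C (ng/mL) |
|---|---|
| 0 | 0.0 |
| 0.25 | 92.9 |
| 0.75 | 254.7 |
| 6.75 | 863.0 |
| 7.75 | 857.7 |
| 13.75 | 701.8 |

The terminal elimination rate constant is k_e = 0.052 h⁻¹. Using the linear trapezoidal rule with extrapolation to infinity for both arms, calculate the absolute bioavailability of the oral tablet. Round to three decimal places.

Trapezoidal AUC_0→13.25 (IV):
  [0→0.25]: (677.6+668.8)/2 × 0.25 = 168.3
  [0.25→6.25]: (668.8+489.6)/2 × 6 = 3475.2
  [6.25→7.25]: (489.6+464.8)/2 × 1 = 477.2
  [7.25→13.25]: (464.8+340.2)/2 × 6 = 2415.0
  Sum = 6535.7 ng/mL·h
IV tail: 340.2/0.052 = 6542.308; AUC_iv,0→∞ = 6535.7 + 6542.308 = 13078.008 ng/mL·h
Trapezoidal AUC_0→13.75 (oral tablet):
  [0→0.25]: (0.0+92.9)/2 × 0.25 = 11.6125
  [0.25→0.75]: (92.9+254.7)/2 × 0.5 = 86.9
  [0.75→6.75]: (254.7+863.0)/2 × 6 = 3353.1
  [6.75→7.75]: (863.0+857.7)/2 × 1 = 860.35
  [7.75→13.75]: (857.7+701.8)/2 × 6 = 4678.5
  Sum = 8990.4625 ng/mL·h
oral tablet tail: 701.8/0.052 = 13496.154; AUC_ev,0→∞ = 8990.4625 + 13496.154 = 22486.6165 ng/mL·h
F = (AUC_ev/D_ev)/(AUC_iv/D_iv) = (22486.6165/125)/(13078.008/50) = 179.893/261.56016 = 0.6878

F = 0.688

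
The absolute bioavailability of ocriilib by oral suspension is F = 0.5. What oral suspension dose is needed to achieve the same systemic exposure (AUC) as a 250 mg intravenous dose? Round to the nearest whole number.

For equal systemic exposure: F × D_ev = D_iv
D_ev = D_iv / F = 250 / 0.5 = 500 mg

D_oral = 500 mg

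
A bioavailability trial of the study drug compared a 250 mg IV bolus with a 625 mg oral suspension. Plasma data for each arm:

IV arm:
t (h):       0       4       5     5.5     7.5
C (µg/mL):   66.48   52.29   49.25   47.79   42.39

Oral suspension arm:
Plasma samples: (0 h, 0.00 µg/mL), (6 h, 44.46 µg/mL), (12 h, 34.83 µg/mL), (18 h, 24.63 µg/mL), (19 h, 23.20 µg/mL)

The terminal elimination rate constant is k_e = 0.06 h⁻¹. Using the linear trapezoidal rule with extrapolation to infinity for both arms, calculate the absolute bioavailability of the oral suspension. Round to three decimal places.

Trapezoidal AUC_0→7.5 (IV):
  [0→4]: (66.48+52.29)/2 × 4 = 237.54
  [4→5]: (52.29+49.25)/2 × 1 = 50.77
  [5→5.5]: (49.25+47.79)/2 × 0.5 = 24.26
  [5.5→7.5]: (47.79+42.39)/2 × 2 = 90.18
  Sum = 402.75 µg/mL·h
IV tail: 42.39/0.06 = 706.500; AUC_iv,0→∞ = 402.75 + 706.500 = 1109.25 µg/mL·h
Trapezoidal AUC_0→19 (oral suspension):
  [0→6]: (0.00+44.46)/2 × 6 = 133.38
  [6→12]: (44.46+34.83)/2 × 6 = 237.87
  [12→18]: (34.83+24.63)/2 × 6 = 178.38
  [18→19]: (24.63+23.20)/2 × 1 = 23.915
  Sum = 573.545 µg/mL·h
oral suspension tail: 23.20/0.06 = 386.667; AUC_ev,0→∞ = 573.545 + 386.667 = 960.212 µg/mL·h
F = (AUC_ev/D_ev)/(AUC_iv/D_iv) = (960.212/625)/(1109.25/250) = 1.5363392/4.437 = 0.3463

F = 0.346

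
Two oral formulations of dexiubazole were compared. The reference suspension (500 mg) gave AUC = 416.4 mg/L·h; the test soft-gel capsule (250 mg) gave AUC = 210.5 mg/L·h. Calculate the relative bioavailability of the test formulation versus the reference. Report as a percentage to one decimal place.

F_rel = 101.1%

F_rel = (AUC_test/D_test) / (AUC_ref/D_ref)
      = (210.5/250) / (416.4/500)
      = 0.842 / 0.8328 = 1.0110 = 101.10%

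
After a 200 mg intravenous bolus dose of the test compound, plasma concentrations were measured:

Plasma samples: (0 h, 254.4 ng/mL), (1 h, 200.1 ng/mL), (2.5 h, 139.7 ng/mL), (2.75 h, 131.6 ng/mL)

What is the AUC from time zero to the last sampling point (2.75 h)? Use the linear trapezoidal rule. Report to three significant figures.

AUC = 516 ng/mL·h

Trapezoidal AUC_0→2.75:
  [0→1]: (254.4+200.1)/2 × 1 = 227.25
  [1→2.5]: (200.1+139.7)/2 × 1.5 = 254.85
  [2.5→2.75]: (139.7+131.6)/2 × 0.25 = 33.9125
  Sum = 516.0125 ng/mL·h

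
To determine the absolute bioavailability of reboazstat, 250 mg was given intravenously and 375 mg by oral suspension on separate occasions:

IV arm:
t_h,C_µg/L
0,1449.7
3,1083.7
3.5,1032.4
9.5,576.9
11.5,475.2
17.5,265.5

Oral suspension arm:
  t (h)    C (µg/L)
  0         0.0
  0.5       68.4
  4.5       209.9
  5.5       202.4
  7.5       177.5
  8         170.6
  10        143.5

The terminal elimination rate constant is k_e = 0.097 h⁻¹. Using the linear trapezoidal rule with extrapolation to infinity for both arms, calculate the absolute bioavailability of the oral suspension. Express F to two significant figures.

F = 0.13

Trapezoidal AUC_0→17.5 (IV):
  [0→3]: (1449.7+1083.7)/2 × 3 = 3800.1
  [3→3.5]: (1083.7+1032.4)/2 × 0.5 = 529.025
  [3.5→9.5]: (1032.4+576.9)/2 × 6 = 4827.9
  [9.5→11.5]: (576.9+475.2)/2 × 2 = 1052.1
  [11.5→17.5]: (475.2+265.5)/2 × 6 = 2222.1
  Sum = 12431.225 µg/L·h
IV tail: 265.5/0.097 = 2737.113; AUC_iv,0→∞ = 12431.225 + 2737.113 = 15168.338 µg/L·h
Trapezoidal AUC_0→10 (oral suspension):
  [0→0.5]: (0.0+68.4)/2 × 0.5 = 17.1
  [0.5→4.5]: (68.4+209.9)/2 × 4 = 556.6
  [4.5→5.5]: (209.9+202.4)/2 × 1 = 206.15
  [5.5→7.5]: (202.4+177.5)/2 × 2 = 379.9
  [7.5→8]: (177.5+170.6)/2 × 0.5 = 87.025
  [8→10]: (170.6+143.5)/2 × 2 = 314.1
  Sum = 1560.875 µg/L·h
oral suspension tail: 143.5/0.097 = 1479.381; AUC_ev,0→∞ = 1560.875 + 1479.381 = 3040.256 µg/L·h
F = (AUC_ev/D_ev)/(AUC_iv/D_iv) = (3040.256/375)/(15168.338/250) = 8.10735/60.673352 = 0.1336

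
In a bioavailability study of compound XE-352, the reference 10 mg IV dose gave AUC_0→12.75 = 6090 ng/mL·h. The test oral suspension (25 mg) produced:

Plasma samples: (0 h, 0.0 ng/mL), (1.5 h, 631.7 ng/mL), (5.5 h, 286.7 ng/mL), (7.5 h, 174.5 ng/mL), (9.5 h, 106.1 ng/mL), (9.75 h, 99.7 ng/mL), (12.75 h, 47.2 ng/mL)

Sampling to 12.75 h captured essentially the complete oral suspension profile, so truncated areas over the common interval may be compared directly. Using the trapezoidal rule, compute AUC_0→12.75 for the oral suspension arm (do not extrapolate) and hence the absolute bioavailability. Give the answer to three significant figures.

Trapezoidal AUC_0→12.75 (oral suspension):
  [0→1.5]: (0.0+631.7)/2 × 1.5 = 473.775
  [1.5→5.5]: (631.7+286.7)/2 × 4 = 1836.8
  [5.5→7.5]: (286.7+174.5)/2 × 2 = 461.2
  [7.5→9.5]: (174.5+106.1)/2 × 2 = 280.6
  [9.5→9.75]: (106.1+99.7)/2 × 0.25 = 25.725
  [9.75→12.75]: (99.7+47.2)/2 × 3 = 220.35
  Sum = 3298.45 ng/mL·h
F = (AUC_ev/D_ev)/(AUC_iv/D_iv) = (3298.45/25)/(6090/10) = 131.938/609 = 0.2166

F = 0.217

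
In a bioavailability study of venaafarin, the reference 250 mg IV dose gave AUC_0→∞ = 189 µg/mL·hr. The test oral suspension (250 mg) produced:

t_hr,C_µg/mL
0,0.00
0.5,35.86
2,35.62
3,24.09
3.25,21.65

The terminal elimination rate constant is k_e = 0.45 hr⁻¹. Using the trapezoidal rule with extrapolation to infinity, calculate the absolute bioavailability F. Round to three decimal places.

Trapezoidal AUC_0→3.25 (oral suspension):
  [0→0.5]: (0.00+35.86)/2 × 0.5 = 8.965
  [0.5→2]: (35.86+35.62)/2 × 1.5 = 53.61
  [2→3]: (35.62+24.09)/2 × 1 = 29.855
  [3→3.25]: (24.09+21.65)/2 × 0.25 = 5.7175
  Sum = 98.1475 µg/mL·hr
Tail: C_last/k_e = 21.65/0.45 = 48.111
AUC_0→∞ (oral suspension) = 98.1475 + 48.111 = 146.2585 µg/mL·hr
F = (AUC_ev/D_ev)/(AUC_iv/D_iv) = (146.2585/250)/(189/250) = 0.585034/0.756 = 0.7739

F = 0.774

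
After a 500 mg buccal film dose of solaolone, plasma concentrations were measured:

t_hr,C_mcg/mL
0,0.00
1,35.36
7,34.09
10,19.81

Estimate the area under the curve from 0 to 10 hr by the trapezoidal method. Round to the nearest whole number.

AUC = 307 mcg/mL·hr

Trapezoidal AUC_0→10:
  [0→1]: (0.00+35.36)/2 × 1 = 17.68
  [1→7]: (35.36+34.09)/2 × 6 = 208.35
  [7→10]: (34.09+19.81)/2 × 3 = 80.85
  Sum = 306.88 mcg/mL·hr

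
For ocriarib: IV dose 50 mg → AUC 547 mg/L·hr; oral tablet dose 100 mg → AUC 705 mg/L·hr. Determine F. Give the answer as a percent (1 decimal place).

F = 64.4%

F = (AUC_ev / D_ev) / (AUC_iv / D_iv)
  = (705/100) / (547/50)
  = 7.05 / 10.94 = 0.6444
  = 64.44%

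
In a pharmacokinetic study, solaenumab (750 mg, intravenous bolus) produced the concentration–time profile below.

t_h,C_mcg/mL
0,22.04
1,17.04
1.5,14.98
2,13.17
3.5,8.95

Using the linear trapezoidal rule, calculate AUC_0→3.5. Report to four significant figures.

Trapezoidal AUC_0→3.5:
  [0→1]: (22.04+17.04)/2 × 1 = 19.54
  [1→1.5]: (17.04+14.98)/2 × 0.5 = 8.005
  [1.5→2]: (14.98+13.17)/2 × 0.5 = 7.0375
  [2→3.5]: (13.17+8.95)/2 × 1.5 = 16.59
  Sum = 51.1725 mcg/mL·h

AUC = 51.17 mcg/mL·h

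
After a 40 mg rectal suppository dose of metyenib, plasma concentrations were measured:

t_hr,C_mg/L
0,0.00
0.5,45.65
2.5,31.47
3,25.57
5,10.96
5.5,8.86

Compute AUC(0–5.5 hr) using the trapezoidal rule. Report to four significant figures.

AUC = 144.3 mg/L·hr

Trapezoidal AUC_0→5.5:
  [0→0.5]: (0.00+45.65)/2 × 0.5 = 11.4125
  [0.5→2.5]: (45.65+31.47)/2 × 2 = 77.12
  [2.5→3]: (31.47+25.57)/2 × 0.5 = 14.26
  [3→5]: (25.57+10.96)/2 × 2 = 36.53
  [5→5.5]: (10.96+8.86)/2 × 0.5 = 4.955
  Sum = 144.2775 mg/L·hr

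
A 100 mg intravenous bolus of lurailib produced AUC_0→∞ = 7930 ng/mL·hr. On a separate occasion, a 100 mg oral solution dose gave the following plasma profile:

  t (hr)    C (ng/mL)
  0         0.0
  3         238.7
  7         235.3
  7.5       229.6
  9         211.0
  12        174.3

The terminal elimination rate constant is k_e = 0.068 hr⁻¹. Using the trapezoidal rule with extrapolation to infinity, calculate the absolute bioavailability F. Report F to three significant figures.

Trapezoidal AUC_0→12 (oral solution):
  [0→3]: (0.0+238.7)/2 × 3 = 358.05
  [3→7]: (238.7+235.3)/2 × 4 = 948.0
  [7→7.5]: (235.3+229.6)/2 × 0.5 = 116.225
  [7.5→9]: (229.6+211.0)/2 × 1.5 = 330.45
  [9→12]: (211.0+174.3)/2 × 3 = 577.95
  Sum = 2330.675 ng/mL·hr
Tail: C_last/k_e = 174.3/0.068 = 2563.235
AUC_0→∞ (oral solution) = 2330.675 + 2563.235 = 4893.91 ng/mL·hr
F = (AUC_ev/D_ev)/(AUC_iv/D_iv) = (4893.91/100)/(7930/100) = 48.9391/79.3 = 0.6171

F = 0.617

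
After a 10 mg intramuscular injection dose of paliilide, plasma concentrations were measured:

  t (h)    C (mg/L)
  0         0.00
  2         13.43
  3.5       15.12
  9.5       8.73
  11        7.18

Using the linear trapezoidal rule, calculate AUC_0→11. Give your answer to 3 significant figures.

Trapezoidal AUC_0→11:
  [0→2]: (0.00+13.43)/2 × 2 = 13.43
  [2→3.5]: (13.43+15.12)/2 × 1.5 = 21.4125
  [3.5→9.5]: (15.12+8.73)/2 × 6 = 71.55
  [9.5→11]: (8.73+7.18)/2 × 1.5 = 11.9325
  Sum = 118.325 mg/L·h

AUC = 118 mg/L·h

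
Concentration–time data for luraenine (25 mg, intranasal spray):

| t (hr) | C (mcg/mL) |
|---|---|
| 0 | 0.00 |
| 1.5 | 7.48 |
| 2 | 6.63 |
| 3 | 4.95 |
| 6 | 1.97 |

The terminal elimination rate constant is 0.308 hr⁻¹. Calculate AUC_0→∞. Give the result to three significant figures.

AUC = 31.7 mcg/mL·hr

Trapezoidal AUC_0→6:
  [0→1.5]: (0.00+7.48)/2 × 1.5 = 5.61
  [1.5→2]: (7.48+6.63)/2 × 0.5 = 3.5275
  [2→3]: (6.63+4.95)/2 × 1 = 5.79
  [3→6]: (4.95+1.97)/2 × 3 = 10.38
  Sum = 25.3075 mcg/mL·hr
Extrapolated tail: C_last / k_e = 1.97 / 0.308 = 6.396
AUC_0→∞ = 25.3075 + 6.396 = 31.7035 mcg/mL·hr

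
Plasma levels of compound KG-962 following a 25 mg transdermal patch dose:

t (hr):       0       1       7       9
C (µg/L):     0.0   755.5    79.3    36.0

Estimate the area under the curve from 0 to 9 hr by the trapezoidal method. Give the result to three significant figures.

Trapezoidal AUC_0→9:
  [0→1]: (0.0+755.5)/2 × 1 = 377.75
  [1→7]: (755.5+79.3)/2 × 6 = 2504.4
  [7→9]: (79.3+36.0)/2 × 2 = 115.3
  Sum = 2997.45 µg/L·hr

AUC = 3000 µg/L·hr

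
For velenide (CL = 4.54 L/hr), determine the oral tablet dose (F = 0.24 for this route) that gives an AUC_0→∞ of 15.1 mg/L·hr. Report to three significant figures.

Dose = 286 mg

Dose = CL × AUC_0→∞ / F
     = 4.54 × 15.1 / 0.24 = 285.642 mg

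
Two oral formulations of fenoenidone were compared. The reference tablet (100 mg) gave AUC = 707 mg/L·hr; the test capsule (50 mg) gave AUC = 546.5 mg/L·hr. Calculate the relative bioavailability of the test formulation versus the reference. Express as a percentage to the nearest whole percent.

F_rel = 155%

F_rel = (AUC_test/D_test) / (AUC_ref/D_ref)
      = (546.5/50) / (707/100)
      = 10.93 / 7.07 = 1.5460 = 154.60%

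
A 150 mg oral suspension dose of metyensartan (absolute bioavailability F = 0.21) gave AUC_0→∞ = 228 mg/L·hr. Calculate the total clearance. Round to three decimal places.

CL = F × Dose / AUC_0→∞
   = 0.21 × 150 / 228 = 0.138158 L/hr

CL = 0.138 L/hr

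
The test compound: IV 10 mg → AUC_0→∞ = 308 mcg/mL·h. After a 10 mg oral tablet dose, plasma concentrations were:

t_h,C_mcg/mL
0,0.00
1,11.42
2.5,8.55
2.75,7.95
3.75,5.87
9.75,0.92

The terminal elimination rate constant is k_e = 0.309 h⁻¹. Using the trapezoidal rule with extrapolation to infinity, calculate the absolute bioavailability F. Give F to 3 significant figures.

Trapezoidal AUC_0→9.75 (oral tablet):
  [0→1]: (0.00+11.42)/2 × 1 = 5.71
  [1→2.5]: (11.42+8.55)/2 × 1.5 = 14.9775
  [2.5→2.75]: (8.55+7.95)/2 × 0.25 = 2.0625
  [2.75→3.75]: (7.95+5.87)/2 × 1 = 6.91
  [3.75→9.75]: (5.87+0.92)/2 × 6 = 20.37
  Sum = 50.03 mcg/mL·h
Tail: C_last/k_e = 0.92/0.309 = 2.977
AUC_0→∞ (oral tablet) = 50.03 + 2.977 = 53.007 mcg/mL·h
F = (AUC_ev/D_ev)/(AUC_iv/D_iv) = (53.007/10)/(308/10) = 5.3007/30.8 = 0.1721

F = 0.172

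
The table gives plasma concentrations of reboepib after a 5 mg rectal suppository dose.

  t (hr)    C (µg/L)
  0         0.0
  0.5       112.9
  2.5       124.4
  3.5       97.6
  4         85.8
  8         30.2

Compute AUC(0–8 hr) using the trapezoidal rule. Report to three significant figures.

Trapezoidal AUC_0→8:
  [0→0.5]: (0.0+112.9)/2 × 0.5 = 28.225
  [0.5→2.5]: (112.9+124.4)/2 × 2 = 237.3
  [2.5→3.5]: (124.4+97.6)/2 × 1 = 111.0
  [3.5→4]: (97.6+85.8)/2 × 0.5 = 45.85
  [4→8]: (85.8+30.2)/2 × 4 = 232.0
  Sum = 654.375 µg/L·hr

AUC = 654 µg/L·hr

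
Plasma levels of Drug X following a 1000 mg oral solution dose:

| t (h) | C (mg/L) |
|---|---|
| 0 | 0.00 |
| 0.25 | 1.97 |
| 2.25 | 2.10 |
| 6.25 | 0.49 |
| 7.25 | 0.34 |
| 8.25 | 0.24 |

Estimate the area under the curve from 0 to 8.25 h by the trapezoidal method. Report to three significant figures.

AUC = 10.2 mg/L·h

Trapezoidal AUC_0→8.25:
  [0→0.25]: (0.00+1.97)/2 × 0.25 = 0.24625
  [0.25→2.25]: (1.97+2.10)/2 × 2 = 4.07
  [2.25→6.25]: (2.10+0.49)/2 × 4 = 5.18
  [6.25→7.25]: (0.49+0.34)/2 × 1 = 0.415
  [7.25→8.25]: (0.34+0.24)/2 × 1 = 0.29
  Sum = 10.20125 mg/L·h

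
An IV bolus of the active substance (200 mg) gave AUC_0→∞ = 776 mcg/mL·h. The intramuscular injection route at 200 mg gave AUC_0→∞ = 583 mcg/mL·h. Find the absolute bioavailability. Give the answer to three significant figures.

F = (AUC_ev / D_ev) / (AUC_iv / D_iv)
  = (583/200) / (776/200)
  = 2.915 / 3.88 = 0.7513

F = 0.751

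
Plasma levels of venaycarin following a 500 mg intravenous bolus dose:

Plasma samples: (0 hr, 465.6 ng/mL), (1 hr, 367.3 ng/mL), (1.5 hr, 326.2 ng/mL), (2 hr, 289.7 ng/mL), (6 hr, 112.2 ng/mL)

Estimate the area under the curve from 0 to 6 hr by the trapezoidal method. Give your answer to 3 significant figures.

Trapezoidal AUC_0→6:
  [0→1]: (465.6+367.3)/2 × 1 = 416.45
  [1→1.5]: (367.3+326.2)/2 × 0.5 = 173.375
  [1.5→2]: (326.2+289.7)/2 × 0.5 = 153.975
  [2→6]: (289.7+112.2)/2 × 4 = 803.8
  Sum = 1547.6 ng/mL·hr

AUC = 1550 ng/mL·hr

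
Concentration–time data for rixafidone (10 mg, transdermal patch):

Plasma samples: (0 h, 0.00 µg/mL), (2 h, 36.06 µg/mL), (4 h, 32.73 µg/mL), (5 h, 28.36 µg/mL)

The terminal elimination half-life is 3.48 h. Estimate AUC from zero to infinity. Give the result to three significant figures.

Trapezoidal AUC_0→5:
  [0→2]: (0.00+36.06)/2 × 2 = 36.06
  [2→4]: (36.06+32.73)/2 × 2 = 68.79
  [4→5]: (32.73+28.36)/2 × 1 = 30.545
  Sum = 135.395 µg/mL·h
k_e = ln2 / t½ = 0.693147 / 3.48 = 0.1992 h^-1
Extrapolated tail: C_last / k_e = 28.36 / 0.1992 = 142.369
AUC_0→∞ = 135.395 + 142.369 = 277.764 µg/mL·h

AUC = 278 µg/mL·h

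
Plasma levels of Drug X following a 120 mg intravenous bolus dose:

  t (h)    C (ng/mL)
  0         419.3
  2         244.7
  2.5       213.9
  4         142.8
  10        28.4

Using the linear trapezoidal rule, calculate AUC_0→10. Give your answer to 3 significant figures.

Trapezoidal AUC_0→10:
  [0→2]: (419.3+244.7)/2 × 2 = 664.0
  [2→2.5]: (244.7+213.9)/2 × 0.5 = 114.65
  [2.5→4]: (213.9+142.8)/2 × 1.5 = 267.525
  [4→10]: (142.8+28.4)/2 × 6 = 513.6
  Sum = 1559.775 ng/mL·h

AUC = 1560 ng/mL·h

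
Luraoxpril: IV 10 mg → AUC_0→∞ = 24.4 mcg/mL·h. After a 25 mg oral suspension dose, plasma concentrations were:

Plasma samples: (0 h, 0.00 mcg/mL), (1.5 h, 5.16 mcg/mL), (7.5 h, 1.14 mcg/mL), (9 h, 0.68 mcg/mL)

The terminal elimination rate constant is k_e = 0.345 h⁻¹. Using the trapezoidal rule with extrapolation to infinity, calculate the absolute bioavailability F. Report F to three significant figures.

F = 0.428

Trapezoidal AUC_0→9 (oral suspension):
  [0→1.5]: (0.00+5.16)/2 × 1.5 = 3.87
  [1.5→7.5]: (5.16+1.14)/2 × 6 = 18.9
  [7.5→9]: (1.14+0.68)/2 × 1.5 = 1.365
  Sum = 24.135 mcg/mL·h
Tail: C_last/k_e = 0.68/0.345 = 1.971
AUC_0→∞ (oral suspension) = 24.135 + 1.971 = 26.106 mcg/mL·h
F = (AUC_ev/D_ev)/(AUC_iv/D_iv) = (26.106/25)/(24.4/10) = 1.04424/2.44 = 0.4280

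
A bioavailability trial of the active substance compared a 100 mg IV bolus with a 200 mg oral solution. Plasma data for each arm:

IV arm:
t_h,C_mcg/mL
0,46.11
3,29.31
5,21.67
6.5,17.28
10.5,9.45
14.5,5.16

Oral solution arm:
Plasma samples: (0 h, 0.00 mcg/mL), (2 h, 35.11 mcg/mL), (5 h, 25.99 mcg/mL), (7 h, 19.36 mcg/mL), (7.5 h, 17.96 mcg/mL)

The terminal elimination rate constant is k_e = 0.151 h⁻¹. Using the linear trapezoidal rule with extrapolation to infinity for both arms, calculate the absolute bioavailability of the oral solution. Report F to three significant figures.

Trapezoidal AUC_0→14.5 (IV):
  [0→3]: (46.11+29.31)/2 × 3 = 113.13
  [3→5]: (29.31+21.67)/2 × 2 = 50.98
  [5→6.5]: (21.67+17.28)/2 × 1.5 = 29.2125
  [6.5→10.5]: (17.28+9.45)/2 × 4 = 53.46
  [10.5→14.5]: (9.45+5.16)/2 × 4 = 29.22
  Sum = 276.0025 mcg/mL·h
IV tail: 5.16/0.151 = 34.172; AUC_iv,0→∞ = 276.0025 + 34.172 = 310.1745 mcg/mL·h
Trapezoidal AUC_0→7.5 (oral solution):
  [0→2]: (0.00+35.11)/2 × 2 = 35.11
  [2→5]: (35.11+25.99)/2 × 3 = 91.65
  [5→7]: (25.99+19.36)/2 × 2 = 45.35
  [7→7.5]: (19.36+17.96)/2 × 0.5 = 9.33
  Sum = 181.44 mcg/mL·h
oral solution tail: 17.96/0.151 = 118.940; AUC_ev,0→∞ = 181.44 + 118.940 = 300.38 mcg/mL·h
F = (AUC_ev/D_ev)/(AUC_iv/D_iv) = (300.38/200)/(310.1745/100) = 1.5019/3.101745 = 0.4842

F = 0.484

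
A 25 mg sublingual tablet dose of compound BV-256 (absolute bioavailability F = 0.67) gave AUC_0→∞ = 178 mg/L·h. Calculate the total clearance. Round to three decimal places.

CL = 0.094 L/h

CL = F × Dose / AUC_0→∞
   = 0.67 × 25 / 178 = 0.0941011 L/h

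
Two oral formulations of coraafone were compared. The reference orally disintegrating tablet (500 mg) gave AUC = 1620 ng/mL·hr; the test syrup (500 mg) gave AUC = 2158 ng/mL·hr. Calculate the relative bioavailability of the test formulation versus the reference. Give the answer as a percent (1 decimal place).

F_rel = (AUC_test/D_test) / (AUC_ref/D_ref)
      = (2158/500) / (1620/500)
      = 4.316 / 3.24 = 1.3321 = 133.21%

F_rel = 133.2%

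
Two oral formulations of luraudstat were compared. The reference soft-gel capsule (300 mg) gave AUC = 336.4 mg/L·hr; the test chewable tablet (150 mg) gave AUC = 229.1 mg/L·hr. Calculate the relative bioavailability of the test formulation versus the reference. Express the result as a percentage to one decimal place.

F_rel = (AUC_test/D_test) / (AUC_ref/D_ref)
      = (229.1/150) / (336.4/300)
      = 1.52733 / 1.12133 = 1.3621 = 136.21%

F_rel = 136.2%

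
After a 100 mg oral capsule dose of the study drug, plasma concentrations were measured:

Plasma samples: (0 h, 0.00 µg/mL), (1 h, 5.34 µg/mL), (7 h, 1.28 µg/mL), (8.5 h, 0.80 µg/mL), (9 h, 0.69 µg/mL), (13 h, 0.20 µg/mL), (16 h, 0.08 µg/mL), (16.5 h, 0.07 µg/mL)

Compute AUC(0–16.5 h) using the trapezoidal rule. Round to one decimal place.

Trapezoidal AUC_0→16.5:
  [0→1]: (0.00+5.34)/2 × 1 = 2.67
  [1→7]: (5.34+1.28)/2 × 6 = 19.86
  [7→8.5]: (1.28+0.80)/2 × 1.5 = 1.56
  [8.5→9]: (0.80+0.69)/2 × 0.5 = 0.3725
  [9→13]: (0.69+0.20)/2 × 4 = 1.78
  [13→16]: (0.20+0.08)/2 × 3 = 0.42
  [16→16.5]: (0.08+0.07)/2 × 0.5 = 0.0375
  Sum = 26.7 µg/mL·h

AUC = 26.7 µg/mL·h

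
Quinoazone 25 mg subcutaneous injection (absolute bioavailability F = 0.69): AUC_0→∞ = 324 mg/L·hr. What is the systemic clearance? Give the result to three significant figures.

CL = F × Dose / AUC_0→∞
   = 0.69 × 25 / 324 = 0.0532407 L/hr

CL = 0.0532 L/hr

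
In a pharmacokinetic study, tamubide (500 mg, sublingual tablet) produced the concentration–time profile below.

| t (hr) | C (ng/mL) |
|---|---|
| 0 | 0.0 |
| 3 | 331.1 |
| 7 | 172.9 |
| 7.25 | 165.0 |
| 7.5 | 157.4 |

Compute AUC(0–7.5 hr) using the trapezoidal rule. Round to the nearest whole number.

AUC = 1587 ng/mL·hr

Trapezoidal AUC_0→7.5:
  [0→3]: (0.0+331.1)/2 × 3 = 496.65
  [3→7]: (331.1+172.9)/2 × 4 = 1008.0
  [7→7.25]: (172.9+165.0)/2 × 0.25 = 42.2375
  [7.25→7.5]: (165.0+157.4)/2 × 0.25 = 40.3
  Sum = 1587.1875 ng/mL·hr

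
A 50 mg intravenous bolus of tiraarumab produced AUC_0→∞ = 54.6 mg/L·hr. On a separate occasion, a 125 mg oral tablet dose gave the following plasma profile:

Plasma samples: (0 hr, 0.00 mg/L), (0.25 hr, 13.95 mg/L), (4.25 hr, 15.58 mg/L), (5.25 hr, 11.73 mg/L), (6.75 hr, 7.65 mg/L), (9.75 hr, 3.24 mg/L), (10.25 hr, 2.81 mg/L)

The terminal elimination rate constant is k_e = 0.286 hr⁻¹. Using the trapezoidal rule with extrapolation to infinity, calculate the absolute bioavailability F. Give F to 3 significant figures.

Trapezoidal AUC_0→10.25 (oral tablet):
  [0→0.25]: (0.00+13.95)/2 × 0.25 = 1.74375
  [0.25→4.25]: (13.95+15.58)/2 × 4 = 59.06
  [4.25→5.25]: (15.58+11.73)/2 × 1 = 13.655
  [5.25→6.75]: (11.73+7.65)/2 × 1.5 = 14.535
  [6.75→9.75]: (7.65+3.24)/2 × 3 = 16.335
  [9.75→10.25]: (3.24+2.81)/2 × 0.5 = 1.5125
  Sum = 106.84125 mg/L·hr
Tail: C_last/k_e = 2.81/0.286 = 9.825
AUC_0→∞ (oral tablet) = 106.84125 + 9.825 = 116.66625 mg/L·hr
F = (AUC_ev/D_ev)/(AUC_iv/D_iv) = (116.66625/125)/(54.6/50) = 0.93333/1.092 = 0.8547

F = 0.855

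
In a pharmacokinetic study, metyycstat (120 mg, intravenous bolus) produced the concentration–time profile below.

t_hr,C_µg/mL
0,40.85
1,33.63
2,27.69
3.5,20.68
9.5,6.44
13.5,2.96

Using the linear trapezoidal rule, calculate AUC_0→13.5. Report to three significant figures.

AUC = 204 µg/mL·hr

Trapezoidal AUC_0→13.5:
  [0→1]: (40.85+33.63)/2 × 1 = 37.24
  [1→2]: (33.63+27.69)/2 × 1 = 30.66
  [2→3.5]: (27.69+20.68)/2 × 1.5 = 36.2775
  [3.5→9.5]: (20.68+6.44)/2 × 6 = 81.36
  [9.5→13.5]: (6.44+2.96)/2 × 4 = 18.8
  Sum = 204.3375 µg/mL·hr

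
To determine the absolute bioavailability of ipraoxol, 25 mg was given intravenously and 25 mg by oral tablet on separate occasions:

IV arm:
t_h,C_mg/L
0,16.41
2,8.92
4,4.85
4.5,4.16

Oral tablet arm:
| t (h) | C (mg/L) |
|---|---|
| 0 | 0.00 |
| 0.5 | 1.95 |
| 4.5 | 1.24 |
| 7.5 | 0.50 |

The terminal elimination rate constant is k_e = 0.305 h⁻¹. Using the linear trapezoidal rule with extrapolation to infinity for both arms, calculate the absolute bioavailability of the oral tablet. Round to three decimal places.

F = 0.202

Trapezoidal AUC_0→4.5 (IV):
  [0→2]: (16.41+8.92)/2 × 2 = 25.33
  [2→4]: (8.92+4.85)/2 × 2 = 13.77
  [4→4.5]: (4.85+4.16)/2 × 0.5 = 2.2525
  Sum = 41.3525 mg/L·h
IV tail: 4.16/0.305 = 13.639; AUC_iv,0→∞ = 41.3525 + 13.639 = 54.9915 mg/L·h
Trapezoidal AUC_0→7.5 (oral tablet):
  [0→0.5]: (0.00+1.95)/2 × 0.5 = 0.4875
  [0.5→4.5]: (1.95+1.24)/2 × 4 = 6.38
  [4.5→7.5]: (1.24+0.50)/2 × 3 = 2.61
  Sum = 9.4775 mg/L·h
oral tablet tail: 0.50/0.305 = 1.639; AUC_ev,0→∞ = 9.4775 + 1.639 = 11.1165 mg/L·h
F = (AUC_ev/D_ev)/(AUC_iv/D_iv) = (11.1165/25)/(54.9915/25) = 0.44466/2.19966 = 0.2021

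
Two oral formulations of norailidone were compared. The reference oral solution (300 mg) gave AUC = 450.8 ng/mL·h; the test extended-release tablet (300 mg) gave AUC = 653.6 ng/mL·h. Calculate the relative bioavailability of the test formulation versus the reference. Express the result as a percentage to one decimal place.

F_rel = (AUC_test/D_test) / (AUC_ref/D_ref)
      = (653.6/300) / (450.8/300)
      = 2.17867 / 1.50267 = 1.4499 = 144.99%

F_rel = 145.0%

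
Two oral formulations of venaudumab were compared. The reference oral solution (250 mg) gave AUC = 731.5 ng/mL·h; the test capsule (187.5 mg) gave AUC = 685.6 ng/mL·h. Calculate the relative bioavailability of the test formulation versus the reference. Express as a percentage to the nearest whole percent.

F_rel = (AUC_test/D_test) / (AUC_ref/D_ref)
      = (685.6/187.5) / (731.5/250)
      = 3.65653 / 2.926 = 1.2497 = 124.97%

F_rel = 125%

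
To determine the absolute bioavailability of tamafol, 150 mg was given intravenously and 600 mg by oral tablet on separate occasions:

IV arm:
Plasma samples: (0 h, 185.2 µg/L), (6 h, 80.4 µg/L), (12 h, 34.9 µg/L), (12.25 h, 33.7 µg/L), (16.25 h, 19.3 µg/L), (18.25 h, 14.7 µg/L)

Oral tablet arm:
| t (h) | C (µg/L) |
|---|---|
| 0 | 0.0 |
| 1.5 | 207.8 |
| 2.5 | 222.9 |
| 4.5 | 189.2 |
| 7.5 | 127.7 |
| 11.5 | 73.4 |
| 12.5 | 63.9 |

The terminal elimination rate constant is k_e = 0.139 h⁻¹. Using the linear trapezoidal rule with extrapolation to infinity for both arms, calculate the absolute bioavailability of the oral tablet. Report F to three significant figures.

Trapezoidal AUC_0→18.25 (IV):
  [0→6]: (185.2+80.4)/2 × 6 = 796.8
  [6→12]: (80.4+34.9)/2 × 6 = 345.9
  [12→12.25]: (34.9+33.7)/2 × 0.25 = 8.575
  [12.25→16.25]: (33.7+19.3)/2 × 4 = 106.0
  [16.25→18.25]: (19.3+14.7)/2 × 2 = 34.0
  Sum = 1291.275 µg/L·h
IV tail: 14.7/0.139 = 105.755; AUC_iv,0→∞ = 1291.275 + 105.755 = 1397.03 µg/L·h
Trapezoidal AUC_0→12.5 (oral tablet):
  [0→1.5]: (0.0+207.8)/2 × 1.5 = 155.85
  [1.5→2.5]: (207.8+222.9)/2 × 1 = 215.35
  [2.5→4.5]: (222.9+189.2)/2 × 2 = 412.1
  [4.5→7.5]: (189.2+127.7)/2 × 3 = 475.35
  [7.5→11.5]: (127.7+73.4)/2 × 4 = 402.2
  [11.5→12.5]: (73.4+63.9)/2 × 1 = 68.65
  Sum = 1729.5 µg/L·h
oral tablet tail: 63.9/0.139 = 459.712; AUC_ev,0→∞ = 1729.5 + 459.712 = 2189.212 µg/L·h
F = (AUC_ev/D_ev)/(AUC_iv/D_iv) = (2189.212/600)/(1397.03/150) = 3.64869/9.31353 = 0.3918

F = 0.392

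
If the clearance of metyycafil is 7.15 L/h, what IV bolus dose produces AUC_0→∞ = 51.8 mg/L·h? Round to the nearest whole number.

Dose = 370 mg

Dose_iv = CL × AUC_0→∞
     = 7.15 × 51.8 = 370.37 mg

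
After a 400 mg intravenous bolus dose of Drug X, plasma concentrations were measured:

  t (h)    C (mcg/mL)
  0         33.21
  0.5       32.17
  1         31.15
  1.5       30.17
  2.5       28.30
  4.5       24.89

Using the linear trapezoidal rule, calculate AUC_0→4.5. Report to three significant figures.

Trapezoidal AUC_0→4.5:
  [0→0.5]: (33.21+32.17)/2 × 0.5 = 16.345
  [0.5→1]: (32.17+31.15)/2 × 0.5 = 15.83
  [1→1.5]: (31.15+30.17)/2 × 0.5 = 15.33
  [1.5→2.5]: (30.17+28.30)/2 × 1 = 29.235
  [2.5→4.5]: (28.30+24.89)/2 × 2 = 53.19
  Sum = 129.93 mcg/mL·h

AUC = 130 mcg/mL·h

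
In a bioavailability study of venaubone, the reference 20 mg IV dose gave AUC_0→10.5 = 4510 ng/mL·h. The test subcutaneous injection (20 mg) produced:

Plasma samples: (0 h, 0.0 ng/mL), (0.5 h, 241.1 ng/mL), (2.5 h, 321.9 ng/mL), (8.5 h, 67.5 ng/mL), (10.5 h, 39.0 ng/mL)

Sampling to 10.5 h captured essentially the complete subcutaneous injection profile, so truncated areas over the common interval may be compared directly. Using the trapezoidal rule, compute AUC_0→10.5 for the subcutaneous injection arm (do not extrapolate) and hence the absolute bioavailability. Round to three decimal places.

Trapezoidal AUC_0→10.5 (subcutaneous injection):
  [0→0.5]: (0.0+241.1)/2 × 0.5 = 60.275
  [0.5→2.5]: (241.1+321.9)/2 × 2 = 563.0
  [2.5→8.5]: (321.9+67.5)/2 × 6 = 1168.2
  [8.5→10.5]: (67.5+39.0)/2 × 2 = 106.5
  Sum = 1897.975 ng/mL·h
F = (AUC_ev/D_ev)/(AUC_iv/D_iv) = (1897.975/20)/(4510/20) = 94.89875/225.5 = 0.4208

F = 0.421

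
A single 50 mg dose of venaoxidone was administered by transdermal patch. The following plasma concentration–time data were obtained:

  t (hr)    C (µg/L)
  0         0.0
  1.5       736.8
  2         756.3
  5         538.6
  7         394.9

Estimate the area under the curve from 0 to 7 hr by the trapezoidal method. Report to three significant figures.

Trapezoidal AUC_0→7:
  [0→1.5]: (0.0+736.8)/2 × 1.5 = 552.6
  [1.5→2]: (736.8+756.3)/2 × 0.5 = 373.275
  [2→5]: (756.3+538.6)/2 × 3 = 1942.35
  [5→7]: (538.6+394.9)/2 × 2 = 933.5
  Sum = 3801.725 µg/L·hr

AUC = 3800 µg/L·hr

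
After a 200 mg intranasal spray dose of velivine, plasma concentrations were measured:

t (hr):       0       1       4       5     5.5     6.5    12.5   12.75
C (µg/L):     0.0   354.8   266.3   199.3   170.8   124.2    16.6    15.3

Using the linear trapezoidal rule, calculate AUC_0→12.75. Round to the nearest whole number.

AUC = 2008 µg/L·hr

Trapezoidal AUC_0→12.75:
  [0→1]: (0.0+354.8)/2 × 1 = 177.4
  [1→4]: (354.8+266.3)/2 × 3 = 931.65
  [4→5]: (266.3+199.3)/2 × 1 = 232.8
  [5→5.5]: (199.3+170.8)/2 × 0.5 = 92.525
  [5.5→6.5]: (170.8+124.2)/2 × 1 = 147.5
  [6.5→12.5]: (124.2+16.6)/2 × 6 = 422.4
  [12.5→12.75]: (16.6+15.3)/2 × 0.25 = 3.9875
  Sum = 2008.2625 µg/L·hr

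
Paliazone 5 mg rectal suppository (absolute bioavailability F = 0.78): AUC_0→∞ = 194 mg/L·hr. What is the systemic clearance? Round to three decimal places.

CL = F × Dose / AUC_0→∞
   = 0.78 × 5 / 194 = 0.0201031 L/hr

CL = 0.020 L/hr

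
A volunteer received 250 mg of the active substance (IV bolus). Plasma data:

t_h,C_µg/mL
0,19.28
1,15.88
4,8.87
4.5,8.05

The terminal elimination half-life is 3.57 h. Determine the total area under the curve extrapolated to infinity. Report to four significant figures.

Trapezoidal AUC_0→4.5:
  [0→1]: (19.28+15.88)/2 × 1 = 17.58
  [1→4]: (15.88+8.87)/2 × 3 = 37.125
  [4→4.5]: (8.87+8.05)/2 × 0.5 = 4.23
  Sum = 58.935 µg/mL·h
k_e = ln2 / t½ = 0.693147 / 3.57 = 0.1942 h^-1
Extrapolated tail: C_last / k_e = 8.05 / 0.1942 = 41.452
AUC_0→∞ = 58.935 + 41.452 = 100.387 µg/mL·h

AUC = 100.4 µg/mL·h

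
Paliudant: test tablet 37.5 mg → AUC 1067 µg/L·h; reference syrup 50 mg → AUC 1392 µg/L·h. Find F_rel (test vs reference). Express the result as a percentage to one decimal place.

F_rel = 102.2%

F_rel = (AUC_test/D_test) / (AUC_ref/D_ref)
      = (1067/37.5) / (1392/50)
      = 28.4533 / 27.84 = 1.0220 = 102.20%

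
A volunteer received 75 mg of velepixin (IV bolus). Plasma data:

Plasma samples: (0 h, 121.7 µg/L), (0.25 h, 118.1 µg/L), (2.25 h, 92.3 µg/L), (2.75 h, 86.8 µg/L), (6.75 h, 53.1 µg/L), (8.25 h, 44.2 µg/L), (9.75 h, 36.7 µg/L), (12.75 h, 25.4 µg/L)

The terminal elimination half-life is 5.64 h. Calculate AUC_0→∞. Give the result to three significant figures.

AUC = 998 µg/L·h

Trapezoidal AUC_0→12.75:
  [0→0.25]: (121.7+118.1)/2 × 0.25 = 29.975
  [0.25→2.25]: (118.1+92.3)/2 × 2 = 210.4
  [2.25→2.75]: (92.3+86.8)/2 × 0.5 = 44.775
  [2.75→6.75]: (86.8+53.1)/2 × 4 = 279.8
  [6.75→8.25]: (53.1+44.2)/2 × 1.5 = 72.975
  [8.25→9.75]: (44.2+36.7)/2 × 1.5 = 60.675
  [9.75→12.75]: (36.7+25.4)/2 × 3 = 93.15
  Sum = 791.75 µg/L·h
k_e = ln2 / t½ = 0.693147 / 5.64 = 0.1229 h^-1
Extrapolated tail: C_last / k_e = 25.4 / 0.1229 = 206.672
AUC_0→∞ = 791.75 + 206.672 = 998.422 µg/L·h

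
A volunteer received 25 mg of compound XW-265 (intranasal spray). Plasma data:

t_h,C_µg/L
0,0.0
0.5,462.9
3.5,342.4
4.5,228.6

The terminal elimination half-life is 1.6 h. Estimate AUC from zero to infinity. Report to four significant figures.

Trapezoidal AUC_0→4.5:
  [0→0.5]: (0.0+462.9)/2 × 0.5 = 115.725
  [0.5→3.5]: (462.9+342.4)/2 × 3 = 1207.95
  [3.5→4.5]: (342.4+228.6)/2 × 1 = 285.5
  Sum = 1609.175 µg/L·h
k_e = ln2 / t½ = 0.693147 / 1.6 = 0.4332 h^-1
Extrapolated tail: C_last / k_e = 228.6 / 0.4332 = 527.701
AUC_0→∞ = 1609.175 + 527.701 = 2136.876 µg/L·h

AUC = 2137 µg/L·h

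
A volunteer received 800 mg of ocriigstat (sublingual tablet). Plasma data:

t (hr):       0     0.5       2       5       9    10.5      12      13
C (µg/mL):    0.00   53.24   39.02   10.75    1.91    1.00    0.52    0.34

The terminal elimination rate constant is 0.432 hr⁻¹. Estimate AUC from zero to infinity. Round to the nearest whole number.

AUC = 187 µg/mL·hr

Trapezoidal AUC_0→13:
  [0→0.5]: (0.00+53.24)/2 × 0.5 = 13.31
  [0.5→2]: (53.24+39.02)/2 × 1.5 = 69.195
  [2→5]: (39.02+10.75)/2 × 3 = 74.655
  [5→9]: (10.75+1.91)/2 × 4 = 25.32
  [9→10.5]: (1.91+1.00)/2 × 1.5 = 2.1825
  [10.5→12]: (1.00+0.52)/2 × 1.5 = 1.14
  [12→13]: (0.52+0.34)/2 × 1 = 0.43
  Sum = 186.2325 µg/mL·hr
Extrapolated tail: C_last / k_e = 0.34 / 0.432 = 0.787
AUC_0→∞ = 186.2325 + 0.787 = 187.0195 µg/mL·hr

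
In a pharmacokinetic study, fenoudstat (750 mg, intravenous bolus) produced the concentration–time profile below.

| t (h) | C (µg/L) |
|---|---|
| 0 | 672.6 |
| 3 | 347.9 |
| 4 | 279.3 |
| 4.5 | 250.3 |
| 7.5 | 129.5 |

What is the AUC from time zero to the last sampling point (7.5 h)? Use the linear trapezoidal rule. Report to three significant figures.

AUC = 2550 µg/L·h

Trapezoidal AUC_0→7.5:
  [0→3]: (672.6+347.9)/2 × 3 = 1530.75
  [3→4]: (347.9+279.3)/2 × 1 = 313.6
  [4→4.5]: (279.3+250.3)/2 × 0.5 = 132.4
  [4.5→7.5]: (250.3+129.5)/2 × 3 = 569.7
  Sum = 2546.45 µg/L·h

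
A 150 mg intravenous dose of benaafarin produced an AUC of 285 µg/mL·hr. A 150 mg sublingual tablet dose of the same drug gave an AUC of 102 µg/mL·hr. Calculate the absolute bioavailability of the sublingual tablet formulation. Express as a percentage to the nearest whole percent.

F = 36%

F = (AUC_ev / D_ev) / (AUC_iv / D_iv)
  = (102/150) / (285/150)
  = 0.68 / 1.9 = 0.3579
  = 35.79%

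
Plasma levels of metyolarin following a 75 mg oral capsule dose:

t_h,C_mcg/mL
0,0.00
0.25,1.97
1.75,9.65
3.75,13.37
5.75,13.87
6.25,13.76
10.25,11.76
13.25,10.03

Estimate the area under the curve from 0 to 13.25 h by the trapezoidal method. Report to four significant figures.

AUC = 149.9 mcg/mL·h

Trapezoidal AUC_0→13.25:
  [0→0.25]: (0.00+1.97)/2 × 0.25 = 0.24625
  [0.25→1.75]: (1.97+9.65)/2 × 1.5 = 8.715
  [1.75→3.75]: (9.65+13.37)/2 × 2 = 23.02
  [3.75→5.75]: (13.37+13.87)/2 × 2 = 27.24
  [5.75→6.25]: (13.87+13.76)/2 × 0.5 = 6.9075
  [6.25→10.25]: (13.76+11.76)/2 × 4 = 51.04
  [10.25→13.25]: (11.76+10.03)/2 × 3 = 32.685
  Sum = 149.85375 mcg/mL·h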